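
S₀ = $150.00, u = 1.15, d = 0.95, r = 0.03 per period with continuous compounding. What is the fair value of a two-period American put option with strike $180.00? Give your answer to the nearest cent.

Risk-neutral probability p = (e^0.03 − 0.95)/(1.15 − 0.95) = 0.0805/0.2000 = 0.4023
Terminal stock prices: S_uu = 198.4, S_ud = 163.9, S_dd = 135.4
Terminal payoffs (K − S): max(-18.37, 0) = 0, max(16.12, 0) = 16.12, max(44.62, 0) = 44.62
Node u (S = 172.5): continuation = e^(−0.03)·[0.4023·0.0000 + 0.5977·16.1250] = 9.3535; exercise value = 7.5000 ≤ continuation, so V_u = 9.3535
Node d (S = 142.5): continuation = e^(−0.03)·[0.4023·16.1250 + 0.5977·44.6250] = 32.1802; exercise value = 37.5000 > continuation, so V_d = 37.5000 (exercise)
Node 0 (S = 150): continuation = e^(−0.03)·[0.4023·9.3535 + 0.5977·37.5000] = 25.4038; exercise value = 30.0000 > continuation, so V_0 = 30.0000 (exercise)

$30.00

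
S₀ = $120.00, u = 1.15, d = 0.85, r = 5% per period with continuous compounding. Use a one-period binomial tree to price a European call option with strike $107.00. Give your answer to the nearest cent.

Risk-neutral probability p = (e^0.05 − 0.85)/(1.15 − 0.85) = 0.2013/0.3000 = 0.6709
Terminal stock prices: S_u = 138, S_d = 102
Terminal payoffs (S − K): max(31, 0) = 31, max(-5, 0) = 0
Node 0 (S = 120): V_0 = e^(−0.05)·[0.6709·31.0000 + 0.3291·0.0000] = 19.7837

$19.78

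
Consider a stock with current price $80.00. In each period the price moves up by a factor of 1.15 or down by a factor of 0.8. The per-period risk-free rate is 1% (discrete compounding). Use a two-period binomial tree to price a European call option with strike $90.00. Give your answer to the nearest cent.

$5.58

Risk-neutral probability p = (1 + 0.01 − 0.8)/(1.15 − 0.8) = 0.2100/0.3500 = 0.6000
Terminal stock prices: S_uu = 105.8, S_ud = 73.6, S_dd = 51.2
Terminal payoffs (S − K): max(15.8, 0) = 15.8, max(-16.4, 0) = 0, max(-38.8, 0) = 0
Node u (S = 92): V_u = 1/1.01·[0.6000·15.8000 + 0.4000·0.0000] = 9.3861
Node d (S = 64): V_d = 1/1.01·[0.6000·0.0000 + 0.4000·0.0000] = 0.0000
Node 0 (S = 80): V_0 = 1/1.01·[0.6000·9.3861 + 0.4000·0.0000] = 5.5759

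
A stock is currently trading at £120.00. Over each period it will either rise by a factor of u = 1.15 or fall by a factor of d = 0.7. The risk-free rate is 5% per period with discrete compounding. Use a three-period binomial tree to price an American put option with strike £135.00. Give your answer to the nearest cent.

Risk-neutral probability p = (1 + 0.05 − 0.7)/(1.15 − 0.7) = 0.3500/0.4500 = 0.7778
Terminal stock prices: S_uuu = 182.5, S_uud = 111.1, S_udd = 67.62, S_ddd = 41.16
Terminal payoffs (K − S): max(-47.5, 0) = 0, max(23.91, 0) = 23.91, max(67.38, 0) = 67.38, max(93.84, 0) = 93.84
Node uu (S = 158.7): continuation = 1/1.05·[0.7778·0.0000 + 0.2222·23.9100] = 5.0603; exercise value = 0.0000 ≤ continuation, so V_uu = 5.0603
Node ud (S = 96.6): continuation = 1/1.05·[0.7778·23.9100 + 0.2222·67.3800] = 31.9714; exercise value = 38.4000 > continuation, so V_ud = 38.4000 (exercise)
Node dd (S = 58.8): continuation = 1/1.05·[0.7778·67.3800 + 0.2222·93.8400] = 69.7714; exercise value = 76.2000 > continuation, so V_dd = 76.2000 (exercise)
Node u (S = 138): continuation = 1/1.05·[0.7778·5.0603 + 0.2222·38.4000] = 11.8754; exercise value = 0.0000 ≤ continuation, so V_u = 11.8754
Node d (S = 84): continuation = 1/1.05·[0.7778·38.4000 + 0.2222·76.2000] = 44.5714; exercise value = 51.0000 > continuation, so V_d = 51.0000 (exercise)
Node 0 (S = 120): continuation = 1/1.05·[0.7778·11.8754 + 0.2222·51.0000] = 19.5902; exercise value = 15.0000 ≤ continuation, so V_0 = 19.5902

£19.59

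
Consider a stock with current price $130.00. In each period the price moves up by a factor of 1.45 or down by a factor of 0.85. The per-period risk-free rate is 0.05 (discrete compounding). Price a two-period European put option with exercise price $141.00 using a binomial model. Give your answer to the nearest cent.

$18.98

Risk-neutral probability p = (1 + 0.05 − 0.85)/(1.45 − 0.85) = 0.2000/0.6000 = 0.3333
Terminal stock prices: S_uu = 273.3, S_ud = 160.2, S_dd = 93.92
Terminal payoffs (K − S): max(-132.3, 0) = 0, max(-19.22, 0) = 0, max(47.08, 0) = 47.08
Node u (S = 188.5): V_u = 1/1.05·[0.3333·0.0000 + 0.6667·0.0000] = 0.0000
Node d (S = 110.5): V_d = 1/1.05·[0.3333·0.0000 + 0.6667·47.0750] = 29.8889
Node 0 (S = 130): V_0 = 1/1.05·[0.3333·0.0000 + 0.6667·29.8889] = 18.9771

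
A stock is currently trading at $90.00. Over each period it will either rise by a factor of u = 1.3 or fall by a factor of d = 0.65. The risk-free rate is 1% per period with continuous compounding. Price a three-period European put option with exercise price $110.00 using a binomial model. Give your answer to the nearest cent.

$31.22

Risk-neutral probability p = (e^0.01 − 0.65)/(1.3 − 0.65) = 0.3601/0.6500 = 0.5539
Terminal stock prices: S_uuu = 197.7, S_uud = 98.87, S_udd = 49.43, S_ddd = 24.72
Terminal payoffs (K − S): max(-87.73, 0) = 0, max(11.13, 0) = 11.13, max(60.57, 0) = 60.57, max(85.28, 0) = 85.28
Node uu (S = 152.1): V_uu = e^(−0.01)·[0.5539·0.0000 + 0.4461·11.1350] = 4.9176
Node ud (S = 76.05): V_ud = e^(−0.01)·[0.5539·11.1350 + 0.4461·60.5675] = 32.8555
Node dd (S = 38.03): V_dd = e^(−0.01)·[0.5539·60.5675 + 0.4461·85.2837] = 70.8805
Node u (S = 117): V_u = e^(−0.01)·[0.5539·4.9176 + 0.4461·32.8555] = 17.2071
Node d (S = 58.5): V_d = e^(−0.01)·[0.5539·32.8555 + 0.4461·70.8805] = 49.3219
Node 0 (S = 90): V_0 = e^(−0.01)·[0.5539·17.2071 + 0.4461·49.3219] = 31.2190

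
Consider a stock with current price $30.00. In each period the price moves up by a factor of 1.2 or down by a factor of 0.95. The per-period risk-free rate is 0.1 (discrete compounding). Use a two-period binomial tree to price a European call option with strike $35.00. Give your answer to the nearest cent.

Risk-neutral probability p = (1 + 0.1 − 0.95)/(1.2 − 0.95) = 0.1500/0.2500 = 0.6000
Terminal stock prices: S_uu = 43.2, S_ud = 34.2, S_dd = 27.07
Terminal payoffs (S − K): max(8.2, 0) = 8.2, max(-0.8, 0) = 0, max(-7.925, 0) = 0
Node u (S = 36): V_u = 1/1.1·[0.6000·8.2000 + 0.4000·0.0000] = 4.4727
Node d (S = 28.5): V_d = 1/1.1·[0.6000·0.0000 + 0.4000·0.0000] = 0.0000
Node 0 (S = 30): V_0 = 1/1.1·[0.6000·4.4727 + 0.4000·0.0000] = 2.4397

$2.44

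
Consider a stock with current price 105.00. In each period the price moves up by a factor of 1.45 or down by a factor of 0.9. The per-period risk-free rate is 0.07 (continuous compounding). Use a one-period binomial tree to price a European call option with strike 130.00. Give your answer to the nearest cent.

6.51

Risk-neutral probability p = (e^0.07 − 0.9)/(1.45 − 0.9) = 0.1725/0.5500 = 0.3137
Terminal stock prices: S_u = 152.2, S_d = 94.5
Terminal payoffs (S − K): max(22.25, 0) = 22.25, max(-35.5, 0) = 0
Node 0 (S = 105): V_0 = e^(−0.07)·[0.3137·22.2500 + 0.6863·0.0000] = 6.5069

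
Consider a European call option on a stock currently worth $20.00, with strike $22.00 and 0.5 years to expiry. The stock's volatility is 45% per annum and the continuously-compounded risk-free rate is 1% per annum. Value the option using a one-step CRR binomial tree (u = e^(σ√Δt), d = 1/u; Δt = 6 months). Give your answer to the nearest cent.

$2.34

CRR parameters: u = e^(σ√Δt) = e^(0.45·√0.5) = 1.3746, d = 1/u = 0.7275
Per-period rate: rΔt = 0.01·0.5 = 0.005, so R = e^0.005 = 1.0050
Risk-neutral probability p = (e^0.005 − 0.7275)/(1.3746 − 0.7275) = 0.2776/0.6472 = 0.4289
Terminal stock prices: S_u = 27.49, S_d = 14.55
Terminal payoffs (S − K): max(5.493, 0) = 5.493, max(-7.451, 0) = 0
Node 0 (S = 20): V_0 = e^(−0.005)·[0.4289·5.4930 + 0.5711·0.0000] = 2.3440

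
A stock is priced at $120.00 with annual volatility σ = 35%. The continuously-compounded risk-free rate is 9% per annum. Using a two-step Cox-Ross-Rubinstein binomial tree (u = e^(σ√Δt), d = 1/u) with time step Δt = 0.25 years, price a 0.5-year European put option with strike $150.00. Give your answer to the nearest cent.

$28.67

CRR parameters: u = e^(σ√Δt) = e^(0.35·√0.25) = 1.1912, d = 1/u = 0.8395
Per-period rate: rΔt = 0.09·0.25 = 0.0225, so R = e^0.0225 = 1.0228
Risk-neutral probability p = (e^0.0225 − 0.8395)/(1.1912 − 0.8395) = 0.1833/0.3518 = 0.5210
Terminal stock prices: S_uu = 170.3, S_ud = 120, S_dd = 84.56
Terminal payoffs (K − S): max(-20.29, 0) = 0, max(30, 0) = 30, max(65.44, 0) = 65.44
Node u (S = 142.9): V_u = e^(−0.0225)·[0.5210·0.0000 + 0.4790·30.0000] = 14.0490
Node d (S = 100.7): V_d = e^(−0.0225)·[0.5210·30.0000 + 0.4790·65.4374] = 45.9278
Node 0 (S = 120): V_0 = e^(−0.0225)·[0.5210·14.0490 + 0.4790·45.9278] = 28.6652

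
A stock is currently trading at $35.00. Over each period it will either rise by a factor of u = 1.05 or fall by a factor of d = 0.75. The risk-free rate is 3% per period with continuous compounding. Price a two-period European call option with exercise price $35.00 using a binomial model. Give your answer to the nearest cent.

$2.95

Risk-neutral probability p = (e^0.03 − 0.75)/(1.05 − 0.75) = 0.2805/0.3000 = 0.9348
Terminal stock prices: S_uu = 38.59, S_ud = 27.56, S_dd = 19.69
Terminal payoffs (S − K): max(3.587, 0) = 3.587, max(-7.438, 0) = 0, max(-15.31, 0) = 0
Node u (S = 36.75): V_u = e^(−0.03)·[0.9348·3.5875 + 0.0652·0.0000] = 3.2546
Node d (S = 26.25): V_d = e^(−0.03)·[0.9348·0.0000 + 0.0652·0.0000] = 0.0000
Node 0 (S = 35): V_0 = e^(−0.03)·[0.9348·3.2546 + 0.0652·0.0000] = 2.9527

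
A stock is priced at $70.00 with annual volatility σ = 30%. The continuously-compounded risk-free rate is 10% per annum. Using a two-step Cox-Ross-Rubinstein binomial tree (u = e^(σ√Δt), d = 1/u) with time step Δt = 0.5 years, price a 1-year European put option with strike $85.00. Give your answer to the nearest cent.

CRR parameters: u = e^(σ√Δt) = e^(0.3·√0.5) = 1.2363, d = 1/u = 0.8089
Per-period rate: rΔt = 0.1·0.5 = 0.05, so R = e^0.05 = 1.0513
Risk-neutral probability p = (e^0.05 − 0.8089)/(1.2363 − 0.8089) = 0.2424/0.4275 = 0.5671
Terminal stock prices: S_uu = 107, S_ud = 70, S_dd = 45.8
Terminal payoffs (K − S): max(-21.99, 0) = 0, max(15, 0) = 15, max(39.2, 0) = 39.2
Node u (S = 86.54): V_u = e^(−0.05)·[0.5671·0.0000 + 0.4329·15.0000] = 6.1767
Node d (S = 56.62): V_d = e^(−0.05)·[0.5671·15.0000 + 0.4329·39.2024] = 24.2344
Node 0 (S = 70): V_0 = e^(−0.05)·[0.5671·6.1767 + 0.4329·24.2344] = 13.3112

$13.31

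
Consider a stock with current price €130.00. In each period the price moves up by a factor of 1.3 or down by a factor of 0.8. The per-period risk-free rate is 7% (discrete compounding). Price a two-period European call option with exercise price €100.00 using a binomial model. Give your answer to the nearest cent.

Risk-neutral probability p = (1 + 0.07 − 0.8)/(1.3 − 0.8) = 0.2700/0.5000 = 0.5400
Terminal stock prices: S_uu = 219.7, S_ud = 135.2, S_dd = 83.2
Terminal payoffs (S − K): max(119.7, 0) = 119.7, max(35.2, 0) = 35.2, max(-16.8, 0) = 0
Node u (S = 169): V_u = 1/1.07·[0.5400·119.7000 + 0.4600·35.2000] = 75.5421
Node d (S = 104): V_d = 1/1.07·[0.5400·35.2000 + 0.4600·0.0000] = 17.7645
Node 0 (S = 130): V_0 = 1/1.07·[0.5400·75.5421 + 0.4600·17.7645] = 45.7611

€45.76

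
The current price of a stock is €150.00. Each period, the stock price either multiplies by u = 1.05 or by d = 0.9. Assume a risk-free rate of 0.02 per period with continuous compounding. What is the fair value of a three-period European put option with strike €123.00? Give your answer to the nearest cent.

€0.10

Risk-neutral probability p = (e^0.02 − 0.9)/(1.05 − 0.9) = 0.1202/0.1500 = 0.8013
Terminal stock prices: S_uuu = 173.6, S_uud = 148.8, S_udd = 127.6, S_ddd = 109.4
Terminal payoffs (K − S): max(-50.64, 0) = 0, max(-25.84, 0) = 0, max(-4.575, 0) = 0, max(13.65, 0) = 13.65
Node uu (S = 165.4): V_uu = e^(−0.02)·[0.8013·0.0000 + 0.1987·0.0000] = 0.0000
Node ud (S = 141.8): V_ud = e^(−0.02)·[0.8013·0.0000 + 0.1987·0.0000] = 0.0000
Node dd (S = 121.5): V_dd = e^(−0.02)·[0.8013·0.0000 + 0.1987·13.6500] = 2.6580
Node u (S = 157.5): V_u = e^(−0.02)·[0.8013·0.0000 + 0.1987·0.0000] = 0.0000
Node d (S = 135): V_d = e^(−0.02)·[0.8013·0.0000 + 0.1987·2.6580] = 0.5176
Node 0 (S = 150): V_0 = e^(−0.02)·[0.8013·0.0000 + 0.1987·0.5176] = 0.1008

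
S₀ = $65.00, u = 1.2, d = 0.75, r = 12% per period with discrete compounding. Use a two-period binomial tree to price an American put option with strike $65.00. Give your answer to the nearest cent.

Risk-neutral probability p = (1 + 0.12 − 0.75)/(1.2 − 0.75) = 0.3700/0.4500 = 0.8222
Terminal stock prices: S_uu = 93.6, S_ud = 58.5, S_dd = 36.56
Terminal payoffs (K − S): max(-28.6, 0) = 0, max(6.5, 0) = 6.5, max(28.44, 0) = 28.44
Node u (S = 78): continuation = 1/1.12·[0.8222·0.0000 + 0.1778·6.5000] = 1.0317; exercise value = 0.0000 ≤ continuation, so V_u = 1.0317
Node d (S = 48.75): continuation = 1/1.12·[0.8222·6.5000 + 0.1778·28.4375] = 9.2857; exercise value = 16.2500 > continuation, so V_d = 16.2500 (exercise)
Node 0 (S = 65): continuation = 1/1.12·[0.8222·1.0317 + 0.1778·16.2500] = 3.3368; exercise value = 0.0000 ≤ continuation, so V_0 = 3.3368

$3.34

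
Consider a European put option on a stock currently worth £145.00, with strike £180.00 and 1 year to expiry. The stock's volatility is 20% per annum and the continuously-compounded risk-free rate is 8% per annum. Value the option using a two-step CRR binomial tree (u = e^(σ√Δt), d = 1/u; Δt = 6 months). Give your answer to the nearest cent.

CRR parameters: u = e^(σ√Δt) = e^(0.2·√0.5) = 1.1519, d = 1/u = 0.8681
Per-period rate: rΔt = 0.08·0.5 = 0.04, so R = e^0.04 = 1.0408
Risk-neutral probability p = (e^0.04 − 0.8681)/(1.1519 − 0.8681) = 0.1727/0.2838 = 0.6085
Terminal stock prices: S_uu = 192.4, S_ud = 145, S_dd = 109.3
Terminal payoffs (K − S): max(-12.4, 0) = 0, max(35, 0) = 35, max(70.72, 0) = 70.72
Node u (S = 167): V_u = e^(−0.04)·[0.6085·0.0000 + 0.3915·35.0000] = 13.1648
Node d (S = 125.9): V_d = e^(−0.04)·[0.6085·35.0000 + 0.3915·70.7224] = 47.0642
Node 0 (S = 145): V_0 = e^(−0.04)·[0.6085·13.1648 + 0.3915·47.0642] = 25.3995

£25.40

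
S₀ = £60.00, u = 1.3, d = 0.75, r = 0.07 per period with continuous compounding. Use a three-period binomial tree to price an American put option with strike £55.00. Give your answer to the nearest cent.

£4.97

Risk-neutral probability p = (e^0.07 − 0.75)/(1.3 − 0.75) = 0.3225/0.5500 = 0.5864
Terminal stock prices: S_uuu = 131.8, S_uud = 76.05, S_udd = 43.88, S_ddd = 25.31
Terminal payoffs (K − S): max(-76.82, 0) = 0, max(-21.05, 0) = 0, max(11.12, 0) = 11.12, max(29.69, 0) = 29.69
Node uu (S = 101.4): continuation = e^(−0.07)·[0.5864·0.0000 + 0.4136·0.0000] = 0.0000; exercise value = 0.0000 ≤ continuation, so V_uu = 0.0000
Node ud (S = 58.5): continuation = e^(−0.07)·[0.5864·0.0000 + 0.4136·11.1250] = 4.2904; exercise value = 0.0000 ≤ continuation, so V_ud = 4.2904
Node dd (S = 33.75): continuation = e^(−0.07)·[0.5864·11.1250 + 0.4136·29.6875] = 17.5317; exercise value = 21.2500 > continuation, so V_dd = 21.2500 (exercise)
Node u (S = 78): continuation = e^(−0.07)·[0.5864·0.0000 + 0.4136·4.2904] = 1.6546; exercise value = 0.0000 ≤ continuation, so V_u = 1.6546
Node d (S = 45): continuation = e^(−0.07)·[0.5864·4.2904 + 0.4136·21.2500] = 10.5410; exercise value = 10.0000 ≤ continuation, so V_d = 10.5410
Node 0 (S = 60): continuation = e^(−0.07)·[0.5864·1.6546 + 0.4136·10.5410] = 4.9699; exercise value = 0.0000 ≤ continuation, so V_0 = 4.9699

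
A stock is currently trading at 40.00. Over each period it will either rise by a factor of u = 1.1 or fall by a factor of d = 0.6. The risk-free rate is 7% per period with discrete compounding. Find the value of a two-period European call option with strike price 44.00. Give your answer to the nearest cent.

Risk-neutral probability p = (1 + 0.07 − 0.6)/(1.1 − 0.6) = 0.4700/0.5000 = 0.9400
Terminal stock prices: S_uu = 48.4, S_ud = 26.4, S_dd = 14.4
Terminal payoffs (S − K): max(4.4, 0) = 4.4, max(-17.6, 0) = 0, max(-29.6, 0) = 0
Node u (S = 44): V_u = 1/1.07·[0.9400·4.4000 + 0.0600·0.0000] = 3.8654
Node d (S = 24): V_d = 1/1.07·[0.9400·0.0000 + 0.0600·0.0000] = 0.0000
Node 0 (S = 40): V_0 = 1/1.07·[0.9400·3.8654 + 0.0600·0.0000] = 3.3958

3.40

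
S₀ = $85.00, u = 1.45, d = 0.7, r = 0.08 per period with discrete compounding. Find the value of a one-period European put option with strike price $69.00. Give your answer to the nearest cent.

$4.34

Risk-neutral probability p = (1 + 0.08 − 0.7)/(1.45 − 0.7) = 0.3800/0.7500 = 0.5067
Terminal stock prices: S_u = 123.2, S_d = 59.5
Terminal payoffs (K − S): max(-54.25, 0) = 0, max(9.5, 0) = 9.5
Node 0 (S = 85): V_0 = 1/1.08·[0.5067·0.0000 + 0.4933·9.5000] = 4.3395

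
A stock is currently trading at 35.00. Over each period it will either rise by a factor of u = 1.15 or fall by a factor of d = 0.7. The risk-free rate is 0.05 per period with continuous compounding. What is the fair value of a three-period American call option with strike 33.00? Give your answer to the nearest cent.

Risk-neutral probability p = (e^0.05 − 0.7)/(1.15 − 0.7) = 0.3513/0.4500 = 0.7806
Terminal stock prices: S_uuu = 53.23, S_uud = 32.4, S_udd = 19.72, S_ddd = 12
Terminal payoffs (S − K): max(20.23, 0) = 20.23, max(-0.5988, 0) = 0, max(-13.28, 0) = 0, max(-21, 0) = 0
Node uu (S = 46.29): continuation = e^(−0.05)·[0.7806·20.2306 + 0.2194·0.0000] = 15.0219; exercise value = 13.2875 ≤ continuation, so V_uu = 15.0219
Node ud (S = 28.17): continuation = e^(−0.05)·[0.7806·0.0000 + 0.2194·0.0000] = 0.0000; exercise value = 0.0000 ≤ continuation, so V_ud = 0.0000
Node dd (S = 17.15): continuation = e^(−0.05)·[0.7806·0.0000 + 0.2194·0.0000] = 0.0000; exercise value = 0.0000 ≤ continuation, so V_dd = 0.0000
Node u (S = 40.25): continuation = e^(−0.05)·[0.7806·15.0219 + 0.2194·0.0000] = 11.1542; exercise value = 7.2500 ≤ continuation, so V_u = 11.1542
Node d (S = 24.5): continuation = e^(−0.05)·[0.7806·0.0000 + 0.2194·0.0000] = 0.0000; exercise value = 0.0000 ≤ continuation, so V_d = 0.0000
Node 0 (S = 35): continuation = e^(−0.05)·[0.7806·11.1542 + 0.2194·0.0000] = 8.2824; exercise value = 2.0000 ≤ continuation, so V_0 = 8.2824

8.28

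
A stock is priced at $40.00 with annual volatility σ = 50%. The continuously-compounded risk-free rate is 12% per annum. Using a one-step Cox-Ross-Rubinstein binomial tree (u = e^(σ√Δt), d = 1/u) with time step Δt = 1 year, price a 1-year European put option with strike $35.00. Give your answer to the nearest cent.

$4.76

CRR parameters: u = e^(σ√Δt) = e^(0.5·√1) = 1.6487, d = 1/u = 0.6065
Per-period rate: rΔt = 0.12·1 = 0.12, so R = e^0.12 = 1.1275
Risk-neutral probability p = (e^0.12 − 0.6065)/(1.6487 − 0.6065) = 0.5210/1.0422 = 0.4999
Terminal stock prices: S_u = 65.95, S_d = 24.26
Terminal payoffs (K − S): max(-30.95, 0) = 0, max(10.74, 0) = 10.74
Node 0 (S = 40): V_0 = e^(−0.12)·[0.4999·0.0000 + 0.5001·10.7388] = 4.7634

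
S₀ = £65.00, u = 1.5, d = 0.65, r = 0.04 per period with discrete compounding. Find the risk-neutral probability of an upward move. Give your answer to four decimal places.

p = 0.4588

Risk-neutral probability p = (1 + 0.04 − 0.65)/(1.5 − 0.65) = 0.3900/0.8500 = 0.4588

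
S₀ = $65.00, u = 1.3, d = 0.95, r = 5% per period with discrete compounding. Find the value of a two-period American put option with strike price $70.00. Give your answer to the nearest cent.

Risk-neutral probability p = (1 + 0.05 − 0.95)/(1.3 − 0.95) = 0.1000/0.3500 = 0.2857
Terminal stock prices: S_uu = 109.9, S_ud = 80.27, S_dd = 58.66
Terminal payoffs (K − S): max(-39.85, 0) = 0, max(-10.27, 0) = 0, max(11.34, 0) = 11.34
Node u (S = 84.5): continuation = 1/1.05·[0.2857·0.0000 + 0.7143·0.0000] = 0.0000; exercise value = 0.0000 ≤ continuation, so V_u = 0.0000
Node d (S = 61.75): continuation = 1/1.05·[0.2857·0.0000 + 0.7143·11.3375] = 7.7126; exercise value = 8.2500 > continuation, so V_d = 8.2500 (exercise)
Node 0 (S = 65): continuation = 1/1.05·[0.2857·0.0000 + 0.7143·8.2500] = 5.6122; exercise value = 5.0000 ≤ continuation, so V_0 = 5.6122

$5.61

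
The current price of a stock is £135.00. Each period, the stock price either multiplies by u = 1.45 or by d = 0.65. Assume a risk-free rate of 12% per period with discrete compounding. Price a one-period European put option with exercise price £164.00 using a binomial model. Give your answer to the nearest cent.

Risk-neutral probability p = (1 + 0.12 − 0.65)/(1.45 − 0.65) = 0.4700/0.8000 = 0.5875
Terminal stock prices: S_u = 195.8, S_d = 87.75
Terminal payoffs (K − S): max(-31.75, 0) = 0, max(76.25, 0) = 76.25
Node 0 (S = 135): V_0 = 1/1.12·[0.5875·0.0000 + 0.4125·76.2500] = 28.0831

£28.08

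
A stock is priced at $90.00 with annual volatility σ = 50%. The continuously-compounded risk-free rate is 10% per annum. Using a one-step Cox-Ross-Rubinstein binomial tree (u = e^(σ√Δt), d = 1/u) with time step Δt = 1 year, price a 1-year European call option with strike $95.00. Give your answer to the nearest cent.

$23.11

CRR parameters: u = e^(σ√Δt) = e^(0.5·√1) = 1.6487, d = 1/u = 0.6065
Per-period rate: rΔt = 0.1·1 = 0.1, so R = e^0.1 = 1.1052
Risk-neutral probability p = (e^0.1 − 0.6065)/(1.6487 − 0.6065) = 0.4986/1.0422 = 0.4785
Terminal stock prices: S_u = 148.4, S_d = 54.59
Terminal payoffs (S − K): max(53.38, 0) = 53.38, max(-40.41, 0) = 0
Node 0 (S = 90): V_0 = e^(−0.1)·[0.4785·53.3849 + 0.5215·0.0000] = 23.1116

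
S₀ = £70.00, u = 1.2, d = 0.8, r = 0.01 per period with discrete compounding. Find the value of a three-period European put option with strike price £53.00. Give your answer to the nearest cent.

£1.78

Risk-neutral probability p = (1 + 0.01 − 0.8)/(1.2 − 0.8) = 0.2100/0.4000 = 0.5250
Terminal stock prices: S_uuu = 121, S_uud = 80.64, S_udd = 53.76, S_ddd = 35.84
Terminal payoffs (K − S): max(-67.96, 0) = 0, max(-27.64, 0) = 0, max(-0.76, 0) = 0, max(17.16, 0) = 17.16
Node uu (S = 100.8): V_uu = 1/1.01·[0.5250·0.0000 + 0.4750·0.0000] = 0.0000
Node ud (S = 67.2): V_ud = 1/1.01·[0.5250·0.0000 + 0.4750·0.0000] = 0.0000
Node dd (S = 44.8): V_dd = 1/1.01·[0.5250·0.0000 + 0.4750·17.1600] = 8.0703
Node u (S = 84): V_u = 1/1.01·[0.5250·0.0000 + 0.4750·0.0000] = 0.0000
Node d (S = 56): V_d = 1/1.01·[0.5250·0.0000 + 0.4750·8.0703] = 3.7954
Node 0 (S = 70): V_0 = 1/1.01·[0.5250·0.0000 + 0.4750·3.7954] = 1.7850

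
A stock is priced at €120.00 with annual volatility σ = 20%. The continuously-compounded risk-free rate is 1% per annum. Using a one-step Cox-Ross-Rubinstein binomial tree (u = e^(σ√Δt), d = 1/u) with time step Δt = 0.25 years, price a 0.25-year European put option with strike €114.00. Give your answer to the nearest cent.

€2.77

CRR parameters: u = e^(σ√Δt) = e^(0.2·√0.25) = 1.1052, d = 1/u = 0.9048
Per-period rate: rΔt = 0.01·0.25 = 0.0025, so R = e^0.0025 = 1.0025
Risk-neutral probability p = (e^0.0025 − 0.9048)/(1.1052 − 0.9048) = 0.0977/0.2003 = 0.4875
Terminal stock prices: S_u = 132.6, S_d = 108.6
Terminal payoffs (K − S): max(-18.62, 0) = 0, max(5.42, 0) = 5.42
Node 0 (S = 120): V_0 = e^(−0.0025)·[0.4875·0.0000 + 0.5125·5.4195] = 2.7705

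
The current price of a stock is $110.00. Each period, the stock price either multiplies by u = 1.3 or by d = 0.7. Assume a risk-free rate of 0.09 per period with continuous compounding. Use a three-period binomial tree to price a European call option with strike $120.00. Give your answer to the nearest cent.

$29.77

Risk-neutral probability p = (e^0.09 − 0.7)/(1.3 − 0.7) = 0.3942/0.6000 = 0.6570
Terminal stock prices: S_uuu = 241.7, S_uud = 130.1, S_udd = 70.07, S_ddd = 37.73
Terminal payoffs (S − K): max(121.7, 0) = 121.7, max(10.13, 0) = 10.13, max(-49.93, 0) = 0, max(-82.27, 0) = 0
Node uu (S = 185.9): V_uu = e^(−0.09)·[0.6570·121.6700 + 0.3430·10.1300] = 76.2283
Node ud (S = 100.1): V_ud = e^(−0.09)·[0.6570·10.1300 + 0.3430·0.0000] = 6.0822
Node dd (S = 53.9): V_dd = e^(−0.09)·[0.6570·0.0000 + 0.3430·0.0000] = 0.0000
Node u (S = 143): V_u = e^(−0.09)·[0.6570·76.2283 + 0.3430·6.0822] = 47.6754
Node d (S = 77): V_d = e^(−0.09)·[0.6570·6.0822 + 0.3430·0.0000] = 3.6518
Node 0 (S = 110): V_0 = e^(−0.09)·[0.6570·47.6754 + 0.3430·3.6518] = 29.7698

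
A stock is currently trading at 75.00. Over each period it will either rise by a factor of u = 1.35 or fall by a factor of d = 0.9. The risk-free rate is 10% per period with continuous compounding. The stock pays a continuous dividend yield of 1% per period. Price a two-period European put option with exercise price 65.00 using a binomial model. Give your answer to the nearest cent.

Per-period risk-free factor R = e^0.1 = 1.1052; dividend-adjusted growth = e^(0.1−0.01) = 1.0942.
Risk-neutral probability p = (1.0942 − 0.9)/(1.35 − 0.9) = 0.1942/0.4500 = 0.4315
Terminal stock prices: S_uu = 136.7, S_ud = 91.12, S_dd = 60.75
Terminal payoffs (K − S): max(-71.69, 0) = 0, max(-26.12, 0) = 0, max(4.25, 0) = 4.25
Node u (S = 101.2): V_u = e^(−0.1)·[0.4315·0.0000 + 0.5685·0.0000] = 0.0000
Node d (S = 67.5): V_d = e^(−0.1)·[0.4315·0.0000 + 0.5685·4.2500] = 2.1862
Node 0 (S = 75): V_0 = e^(−0.1)·[0.4315·0.0000 + 0.5685·2.1862] = 1.1246

1.12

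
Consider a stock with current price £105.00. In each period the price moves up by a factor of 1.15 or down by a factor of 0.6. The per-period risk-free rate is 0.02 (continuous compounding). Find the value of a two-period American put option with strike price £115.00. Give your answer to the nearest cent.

£19.40

Risk-neutral probability p = (e^0.02 − 0.6)/(1.15 − 0.6) = 0.4202/0.5500 = 0.7640
Terminal stock prices: S_uu = 138.9, S_ud = 72.45, S_dd = 37.8
Terminal payoffs (K − S): max(-23.86, 0) = 0, max(42.55, 0) = 42.55, max(77.2, 0) = 77.2
Node u (S = 120.7): continuation = e^(−0.02)·[0.7640·0.0000 + 0.2360·42.5500] = 9.8429; exercise value = 0.0000 ≤ continuation, so V_u = 9.8429
Node d (S = 63): continuation = e^(−0.02)·[0.7640·42.5500 + 0.2360·77.2000] = 49.7228; exercise value = 52.0000 > continuation, so V_d = 52.0000 (exercise)
Node 0 (S = 105): continuation = e^(−0.02)·[0.7640·9.8429 + 0.2360·52.0000] = 19.3999; exercise value = 10.0000 ≤ continuation, so V_0 = 19.3999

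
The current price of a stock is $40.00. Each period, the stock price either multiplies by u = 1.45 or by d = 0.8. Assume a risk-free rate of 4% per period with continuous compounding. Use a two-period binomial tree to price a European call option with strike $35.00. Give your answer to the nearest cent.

$11.13

Risk-neutral probability p = (e^0.04 − 0.8)/(1.45 − 0.8) = 0.2408/0.6500 = 0.3705
Terminal stock prices: S_uu = 84.1, S_ud = 46.4, S_dd = 25.6
Terminal payoffs (S − K): max(49.1, 0) = 49.1, max(11.4, 0) = 11.4, max(-9.4, 0) = 0
Node u (S = 58): V_u = e^(−0.04)·[0.3705·49.1000 + 0.6295·11.4000] = 24.3724
Node d (S = 32): V_d = e^(−0.04)·[0.3705·11.4000 + 0.6295·0.0000] = 4.0578
Node 0 (S = 40): V_0 = e^(−0.04)·[0.3705·24.3724 + 0.6295·4.0578] = 11.1297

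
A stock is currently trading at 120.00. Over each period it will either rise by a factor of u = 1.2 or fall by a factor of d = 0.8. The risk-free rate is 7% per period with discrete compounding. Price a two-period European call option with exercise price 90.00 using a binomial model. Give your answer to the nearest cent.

Risk-neutral probability p = (1 + 0.07 − 0.8)/(1.2 − 0.8) = 0.2700/0.4000 = 0.6750
Terminal stock prices: S_uu = 172.8, S_ud = 115.2, S_dd = 76.8
Terminal payoffs (S − K): max(82.8, 0) = 82.8, max(25.2, 0) = 25.2, max(-13.2, 0) = 0
Node u (S = 144): V_u = 1/1.07·[0.6750·82.8000 + 0.3250·25.2000] = 59.8879
Node d (S = 96): V_d = 1/1.07·[0.6750·25.2000 + 0.3250·0.0000] = 15.8972
Node 0 (S = 120): V_0 = 1/1.07·[0.6750·59.8879 + 0.3250·15.8972] = 42.6083

42.61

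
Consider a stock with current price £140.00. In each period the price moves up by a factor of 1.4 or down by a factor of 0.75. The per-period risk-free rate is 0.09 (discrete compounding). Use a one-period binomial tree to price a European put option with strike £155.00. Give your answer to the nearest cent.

£21.88

Risk-neutral probability p = (1 + 0.09 − 0.75)/(1.4 − 0.75) = 0.3400/0.6500 = 0.5231
Terminal stock prices: S_u = 196, S_d = 105
Terminal payoffs (K − S): max(-41, 0) = 0, max(50, 0) = 50
Node 0 (S = 140): V_0 = 1/1.09·[0.5231·0.0000 + 0.4769·50.0000] = 21.8772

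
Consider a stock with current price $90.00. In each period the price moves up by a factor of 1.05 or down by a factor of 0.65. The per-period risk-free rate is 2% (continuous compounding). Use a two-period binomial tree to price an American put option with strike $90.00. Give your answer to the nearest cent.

$4.19

Risk-neutral probability p = (e^0.02 − 0.65)/(1.05 − 0.65) = 0.3702/0.4000 = 0.9255
Terminal stock prices: S_uu = 99.23, S_ud = 61.43, S_dd = 38.03
Terminal payoffs (K − S): max(-9.225, 0) = 0, max(28.57, 0) = 28.57, max(51.97, 0) = 51.97
Node u (S = 94.5): continuation = e^(−0.02)·[0.9255·0.0000 + 0.0745·28.5750] = 2.0866; exercise value = 0.0000 ≤ continuation, so V_u = 2.0866
Node d (S = 58.5): continuation = e^(−0.02)·[0.9255·28.5750 + 0.0745·51.9750] = 29.7179; exercise value = 31.5000 > continuation, so V_d = 31.5000 (exercise)
Node 0 (S = 90): continuation = e^(−0.02)·[0.9255·2.0866 + 0.0745·31.5000] = 4.1931; exercise value = 0.0000 ≤ continuation, so V_0 = 4.1931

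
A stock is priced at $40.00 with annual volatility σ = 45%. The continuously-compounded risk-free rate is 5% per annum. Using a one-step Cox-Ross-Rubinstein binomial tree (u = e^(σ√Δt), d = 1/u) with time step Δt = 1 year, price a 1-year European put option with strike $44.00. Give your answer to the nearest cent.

CRR parameters: u = e^(σ√Δt) = e^(0.45·√1) = 1.5683, d = 1/u = 0.6376
Per-period rate: rΔt = 0.05·1 = 0.05, so R = e^0.05 = 1.0513
Risk-neutral probability p = (e^0.05 − 0.6376)/(1.5683 − 0.6376) = 0.4136/0.9307 = 0.4445
Terminal stock prices: S_u = 62.73, S_d = 25.51
Terminal payoffs (K − S): max(-18.73, 0) = 0, max(18.49, 0) = 18.49
Node 0 (S = 40): V_0 = e^(−0.05)·[0.4445·0.0000 + 0.5555·18.4949] = 9.7737

$9.77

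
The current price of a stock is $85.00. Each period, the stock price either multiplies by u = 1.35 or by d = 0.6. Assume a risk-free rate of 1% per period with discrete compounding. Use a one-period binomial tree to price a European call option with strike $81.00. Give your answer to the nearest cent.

Risk-neutral probability p = (1 + 0.01 − 0.6)/(1.35 − 0.6) = 0.4100/0.7500 = 0.5467
Terminal stock prices: S_u = 114.8, S_d = 51
Terminal payoffs (S − K): max(33.75, 0) = 33.75, max(-30, 0) = 0
Node 0 (S = 85): V_0 = 1/1.01·[0.5467·33.7500 + 0.4533·0.0000] = 18.2673

$18.27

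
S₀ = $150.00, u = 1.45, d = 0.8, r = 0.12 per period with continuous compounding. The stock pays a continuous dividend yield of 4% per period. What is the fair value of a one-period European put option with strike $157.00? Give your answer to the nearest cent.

Per-period risk-free factor R = e^0.12 = 1.1275; dividend-adjusted growth = e^(0.12−0.04) = 1.0833.
Risk-neutral probability p = (1.0833 − 0.8)/(1.45 − 0.8) = 0.2833/0.6500 = 0.4358
Terminal stock prices: S_u = 217.5, S_d = 120
Terminal payoffs (K − S): max(-60.5, 0) = 0, max(37, 0) = 37
Node 0 (S = 150): V_0 = e^(−0.12)·[0.4358·0.0000 + 0.5642·37.0000] = 18.5140

$18.51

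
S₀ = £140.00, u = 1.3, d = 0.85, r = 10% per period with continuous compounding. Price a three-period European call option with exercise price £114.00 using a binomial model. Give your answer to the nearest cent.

Risk-neutral probability p = (e^0.1 − 0.85)/(1.3 − 0.85) = 0.2552/0.4500 = 0.5670
Terminal stock prices: S_uuu = 307.6, S_uud = 201.1, S_udd = 131.5, S_ddd = 85.98
Terminal payoffs (S − K): max(193.6, 0) = 193.6, max(87.11, 0) = 87.11, max(17.49, 0) = 17.49, max(-28.02, 0) = 0
Node uu (S = 236.6): V_uu = e^(−0.1)·[0.5670·193.5800 + 0.4330·87.1100] = 133.4485
Node ud (S = 154.7): V_ud = e^(−0.1)·[0.5670·87.1100 + 0.4330·17.4950] = 51.5485
Node dd (S = 101.1): V_dd = e^(−0.1)·[0.5670·17.4950 + 0.4330·0.0000] = 8.9764
Node u (S = 182): V_u = e^(−0.1)·[0.5670·133.4485 + 0.4330·51.5485] = 88.6647
Node d (S = 119): V_d = e^(−0.1)·[0.5670·51.5485 + 0.4330·8.9764] = 29.9653
Node 0 (S = 140): V_0 = e^(−0.1)·[0.5670·88.6647 + 0.4330·29.9653] = 57.2315

£57.23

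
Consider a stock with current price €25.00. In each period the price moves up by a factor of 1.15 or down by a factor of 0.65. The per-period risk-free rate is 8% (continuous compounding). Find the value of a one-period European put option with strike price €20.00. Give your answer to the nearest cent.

Risk-neutral probability p = (e^0.08 − 0.65)/(1.15 − 0.65) = 0.4333/0.5000 = 0.8666
Terminal stock prices: S_u = 28.75, S_d = 16.25
Terminal payoffs (K − S): max(-8.75, 0) = 0, max(3.75, 0) = 3.75
Node 0 (S = 25): V_0 = e^(−0.08)·[0.8666·0.0000 + 0.1334·3.7500] = 0.4619

€0.46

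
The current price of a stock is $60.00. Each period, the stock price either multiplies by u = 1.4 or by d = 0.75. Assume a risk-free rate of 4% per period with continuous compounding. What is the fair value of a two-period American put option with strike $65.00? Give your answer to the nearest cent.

$11.08

Risk-neutral probability p = (e^0.04 − 0.75)/(1.4 − 0.75) = 0.2908/0.6500 = 0.4474
Terminal stock prices: S_uu = 117.6, S_ud = 63, S_dd = 33.75
Terminal payoffs (K − S): max(-52.6, 0) = 0, max(2, 0) = 2, max(31.25, 0) = 31.25
Node u (S = 84): continuation = e^(−0.04)·[0.4474·0.0000 + 0.5526·2.0000] = 1.0619; exercise value = 0.0000 ≤ continuation, so V_u = 1.0619
Node d (S = 45): continuation = e^(−0.04)·[0.4474·2.0000 + 0.5526·31.2500] = 17.4513; exercise value = 20.0000 > continuation, so V_d = 20.0000 (exercise)
Node 0 (S = 60): continuation = e^(−0.04)·[0.4474·1.0619 + 0.5526·20.0000] = 11.0751; exercise value = 5.0000 ≤ continuation, so V_0 = 11.0751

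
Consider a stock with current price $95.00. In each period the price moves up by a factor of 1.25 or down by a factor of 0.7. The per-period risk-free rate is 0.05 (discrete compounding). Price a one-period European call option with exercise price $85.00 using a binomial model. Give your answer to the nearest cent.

Risk-neutral probability p = (1 + 0.05 − 0.7)/(1.25 − 0.7) = 0.3500/0.5500 = 0.6364
Terminal stock prices: S_u = 118.8, S_d = 66.5
Terminal payoffs (S − K): max(33.75, 0) = 33.75, max(-18.5, 0) = 0
Node 0 (S = 95): V_0 = 1/1.05·[0.6364·33.7500 + 0.3636·0.0000] = 20.4545

$20.45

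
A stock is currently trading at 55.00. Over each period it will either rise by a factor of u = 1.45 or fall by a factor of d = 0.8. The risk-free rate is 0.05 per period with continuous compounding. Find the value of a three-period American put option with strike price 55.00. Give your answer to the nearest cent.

Risk-neutral probability p = (e^0.05 − 0.8)/(1.45 − 0.8) = 0.2513/0.6500 = 0.3866
Terminal stock prices: S_uuu = 167.7, S_uud = 92.51, S_udd = 51.04, S_ddd = 28.16
Terminal payoffs (K − S): max(-112.7, 0) = 0, max(-37.51, 0) = 0, max(3.96, 0) = 3.96, max(26.84, 0) = 26.84
Node uu (S = 115.6): continuation = e^(−0.05)·[0.3866·0.0000 + 0.6134·0.0000] = 0.0000; exercise value = 0.0000 ≤ continuation, so V_uu = 0.0000
Node ud (S = 63.8): continuation = e^(−0.05)·[0.3866·0.0000 + 0.6134·3.9600] = 2.3107; exercise value = 0.0000 ≤ continuation, so V_ud = 2.3107
Node dd (S = 35.2): continuation = e^(−0.05)·[0.3866·3.9600 + 0.6134·26.8400] = 17.1176; exercise value = 19.8000 > continuation, so V_dd = 19.8000 (exercise)
Node u (S = 79.75): continuation = e^(−0.05)·[0.3866·0.0000 + 0.6134·2.3107] = 1.3483; exercise value = 0.0000 ≤ continuation, so V_u = 1.3483
Node d (S = 44): continuation = e^(−0.05)·[0.3866·2.3107 + 0.6134·19.8000] = 12.4032; exercise value = 11.0000 ≤ continuation, so V_d = 12.4032
Node 0 (S = 55): continuation = e^(−0.05)·[0.3866·1.3483 + 0.6134·12.4032] = 7.7332; exercise value = 0.0000 ≤ continuation, so V_0 = 7.7332

7.73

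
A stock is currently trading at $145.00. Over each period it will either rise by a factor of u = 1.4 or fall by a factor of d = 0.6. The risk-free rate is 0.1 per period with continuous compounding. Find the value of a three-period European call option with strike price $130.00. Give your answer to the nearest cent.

Risk-neutral probability p = (e^0.1 − 0.6)/(1.4 − 0.6) = 0.5052/0.8000 = 0.6315
Terminal stock prices: S_uuu = 397.9, S_uud = 170.5, S_udd = 73.08, S_ddd = 31.32
Terminal payoffs (S − K): max(267.9, 0) = 267.9, max(40.52, 0) = 40.52, max(-56.92, 0) = 0, max(-98.68, 0) = 0
Node uu (S = 284.2): V_uu = e^(−0.1)·[0.6315·267.8800 + 0.3685·40.5200] = 166.5711
Node ud (S = 121.8): V_ud = e^(−0.1)·[0.6315·40.5200 + 0.3685·0.0000] = 23.1520
Node dd (S = 52.2): V_dd = e^(−0.1)·[0.6315·0.0000 + 0.3685·0.0000] = 0.0000
Node u (S = 203): V_u = e^(−0.1)·[0.6315·166.5711 + 0.3685·23.1520] = 102.8945
Node d (S = 87): V_d = e^(−0.1)·[0.6315·23.1520 + 0.3685·0.0000] = 13.2284
Node 0 (S = 145): V_0 = e^(−0.1)·[0.6315·102.8945 + 0.3685·13.2284] = 63.2022

$63.20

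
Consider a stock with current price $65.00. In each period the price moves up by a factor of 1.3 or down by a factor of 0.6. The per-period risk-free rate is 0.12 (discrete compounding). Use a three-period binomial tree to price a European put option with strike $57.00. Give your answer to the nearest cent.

$3.31

Risk-neutral probability p = (1 + 0.12 − 0.6)/(1.3 − 0.6) = 0.5200/0.7000 = 0.7429
Terminal stock prices: S_uuu = 142.8, S_uud = 65.91, S_udd = 30.42, S_ddd = 14.04
Terminal payoffs (K − S): max(-85.81, 0) = 0, max(-8.91, 0) = 0, max(26.58, 0) = 26.58, max(42.96, 0) = 42.96
Node uu (S = 109.9): V_uu = 1/1.12·[0.7429·0.0000 + 0.2571·0.0000] = 0.0000
Node ud (S = 50.7): V_ud = 1/1.12·[0.7429·0.0000 + 0.2571·26.5800] = 6.1026
Node dd (S = 23.4): V_dd = 1/1.12·[0.7429·26.5800 + 0.2571·42.9600] = 27.4929
Node u (S = 84.5): V_u = 1/1.12·[0.7429·0.0000 + 0.2571·6.1026] = 1.4011
Node d (S = 39): V_d = 1/1.12·[0.7429·6.1026 + 0.2571·27.4929] = 10.3597
Node 0 (S = 65): V_0 = 1/1.12·[0.7429·1.4011 + 0.2571·10.3597] = 3.3078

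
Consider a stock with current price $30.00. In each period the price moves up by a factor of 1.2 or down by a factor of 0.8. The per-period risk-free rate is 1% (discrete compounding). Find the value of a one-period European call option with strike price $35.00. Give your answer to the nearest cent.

$0.52

Risk-neutral probability p = (1 + 0.01 − 0.8)/(1.2 − 0.8) = 0.2100/0.4000 = 0.5250
Terminal stock prices: S_u = 36, S_d = 24
Terminal payoffs (S − K): max(1, 0) = 1, max(-11, 0) = 0
Node 0 (S = 30): V_0 = 1/1.01·[0.5250·1.0000 + 0.4750·0.0000] = 0.5198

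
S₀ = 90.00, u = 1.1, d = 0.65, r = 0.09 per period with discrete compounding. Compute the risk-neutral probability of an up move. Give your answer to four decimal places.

p = 0.9778

Risk-neutral probability p = (1 + 0.09 − 0.65)/(1.1 − 0.65) = 0.4400/0.4500 = 0.9778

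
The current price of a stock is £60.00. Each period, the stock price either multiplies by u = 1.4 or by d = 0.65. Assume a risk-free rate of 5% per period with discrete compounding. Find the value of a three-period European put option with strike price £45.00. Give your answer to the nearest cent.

Risk-neutral probability p = (1 + 0.05 − 0.65)/(1.4 − 0.65) = 0.4000/0.7500 = 0.5333
Terminal stock prices: S_uuu = 164.6, S_uud = 76.44, S_udd = 35.49, S_ddd = 16.48
Terminal payoffs (K − S): max(-119.6, 0) = 0, max(-31.44, 0) = 0, max(9.51, 0) = 9.51, max(28.52, 0) = 28.52
Node uu (S = 117.6): V_uu = 1/1.05·[0.5333·0.0000 + 0.4667·0.0000] = 0.0000
Node ud (S = 54.6): V_ud = 1/1.05·[0.5333·0.0000 + 0.4667·9.5100] = 4.2267
Node dd (S = 25.35): V_dd = 1/1.05·[0.5333·9.5100 + 0.4667·28.5225] = 17.5071
Node u (S = 84): V_u = 1/1.05·[0.5333·0.0000 + 0.4667·4.2267] = 1.8785
Node d (S = 39): V_d = 1/1.05·[0.5333·4.2267 + 0.4667·17.5071] = 9.9278
Node 0 (S = 60): V_0 = 1/1.05·[0.5333·1.8785 + 0.4667·9.9278] = 5.3665

£5.37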